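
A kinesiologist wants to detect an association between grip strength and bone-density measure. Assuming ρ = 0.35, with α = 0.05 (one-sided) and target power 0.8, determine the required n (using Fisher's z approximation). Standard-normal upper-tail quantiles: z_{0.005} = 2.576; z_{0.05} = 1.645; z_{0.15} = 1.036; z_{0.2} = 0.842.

Fisher's z: C = ½·ln((1+r)/(1−r)) = ½·ln(2.0769) = 0.3654.
n = ((z_{α} + z_β)/C)² + 3.
(1.645 + 0.842) / 0.3654 = 2.487 / 0.3654 = 6.806.
n = 6.806² + 3 = 46.32 + 3 = 49.3.
Round up.

n = 50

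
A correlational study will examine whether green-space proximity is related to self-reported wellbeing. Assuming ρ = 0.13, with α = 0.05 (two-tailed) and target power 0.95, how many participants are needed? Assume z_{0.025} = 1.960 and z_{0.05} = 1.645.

n = 764

Fisher's z: C = ½·ln((1+r)/(1−r)) = ½·ln(1.2989) = 0.1307.
n = ((z_{α/2} + z_β)/C)² + 3.
(1.960 + 1.645) / 0.1307 = 3.605 / 0.1307 = 27.582.
n = 27.582² + 3 = 760.78 + 3 = 763.8.
Round up.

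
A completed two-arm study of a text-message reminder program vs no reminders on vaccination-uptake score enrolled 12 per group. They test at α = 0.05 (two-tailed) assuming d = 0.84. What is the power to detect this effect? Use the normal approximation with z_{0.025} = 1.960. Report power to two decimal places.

power ≈ 0.54

For two equal groups, power = Φ(d·√(n/2) − z_{α/2}).
d·√(n/2) = 0.84 × √(12/2) = 0.84 × 2.449 = 2.058.
z_β = 2.058 − 1.960 = 0.098.
Power = Φ(0.098) = 0.539.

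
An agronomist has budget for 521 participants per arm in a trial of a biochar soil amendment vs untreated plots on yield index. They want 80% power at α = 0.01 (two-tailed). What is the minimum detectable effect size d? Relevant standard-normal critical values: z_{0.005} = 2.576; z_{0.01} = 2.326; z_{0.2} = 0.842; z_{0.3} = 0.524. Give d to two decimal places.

d_min ≈ 0.21

For two independent groups of n = 521 each: d_min = (z_{α/2} + z_β)·√(2/n).
z-sum = 2.576 + 0.842 = 3.418.
d_min = 3.418 × √(2/521) = 3.418 × 0.0620 = 0.212.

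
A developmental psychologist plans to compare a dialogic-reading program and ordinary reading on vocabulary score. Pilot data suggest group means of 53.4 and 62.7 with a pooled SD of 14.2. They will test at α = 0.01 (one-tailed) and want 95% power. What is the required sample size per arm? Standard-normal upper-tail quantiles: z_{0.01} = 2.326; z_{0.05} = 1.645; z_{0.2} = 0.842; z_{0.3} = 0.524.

Cohen's d = |M₁ − M₂| / SD_pooled = |53.4 − 62.7| / 14.2 = 9.3 / 14.2 = 0.655.
For two independent groups with equal n: n = 2·((z_{α} + z_β) / d)².
z_{α} + z_β = 2.326 + 1.645 = 3.971.
n = 2 × (3.971 / 0.655)² = 2 × 6.063² = 2 × 36.76 = 73.5.
Round up to the next whole participant.

n = 74 per group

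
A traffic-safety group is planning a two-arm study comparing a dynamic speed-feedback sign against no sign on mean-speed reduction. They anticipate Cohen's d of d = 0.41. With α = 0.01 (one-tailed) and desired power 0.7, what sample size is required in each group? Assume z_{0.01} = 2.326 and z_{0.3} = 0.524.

For two independent groups with equal n: n = 2·((z_{α} + z_β) / d)².
z_{α} + z_β = 2.326 + 0.524 = 2.850.
n = 2 × (2.850 / 0.41)² = 2 × 6.951² = 2 × 48.32 = 96.6.
Round up to the next whole participant.

n = 97 per group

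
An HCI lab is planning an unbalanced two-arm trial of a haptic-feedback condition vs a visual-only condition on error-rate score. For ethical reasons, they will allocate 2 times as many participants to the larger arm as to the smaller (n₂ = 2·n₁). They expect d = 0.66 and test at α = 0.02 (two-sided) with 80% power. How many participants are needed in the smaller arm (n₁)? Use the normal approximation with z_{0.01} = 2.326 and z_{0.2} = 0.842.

n₁ = 35

With allocation ratio k = n₂/n₁ = 2, Var(x̄₁−x̄₂) = σ²(1/n₁ + 1/(k·n₁)) = σ²·(k+1)/(k·n₁).
So n₁ = (1 + 1/k)·((z_{α/2} + z_β)/d)² = 1.500 × (3.168/0.66)².
n₁ = 1.500 × 23.04 = 34.6.
Round up: n₁ = 35, giving n₂ = 2 × 35 = 70.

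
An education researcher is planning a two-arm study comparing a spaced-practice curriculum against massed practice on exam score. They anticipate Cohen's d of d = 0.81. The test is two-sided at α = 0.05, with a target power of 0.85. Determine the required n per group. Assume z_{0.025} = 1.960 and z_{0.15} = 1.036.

For two independent groups with equal n: n = 2·((z_{α/2} + z_β) / d)².
z_{α/2} + z_β = 1.960 + 1.036 = 2.996.
n = 2 × (2.996 / 0.81)² = 2 × 3.699² = 2 × 13.68 = 27.4.
Round up to the next whole participant.

n = 28 per group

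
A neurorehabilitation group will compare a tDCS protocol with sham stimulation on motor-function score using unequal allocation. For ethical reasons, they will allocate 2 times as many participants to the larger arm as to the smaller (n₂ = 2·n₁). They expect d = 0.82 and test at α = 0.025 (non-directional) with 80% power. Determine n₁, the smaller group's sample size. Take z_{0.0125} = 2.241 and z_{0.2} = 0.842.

With allocation ratio k = n₂/n₁ = 2, Var(x̄₁−x̄₂) = σ²(1/n₁ + 1/(k·n₁)) = σ²·(k+1)/(k·n₁).
So n₁ = (1 + 1/k)·((z_{α/2} + z_β)/d)² = 1.500 × (3.083/0.82)².
n₁ = 1.500 × 14.14 = 21.2.
Round up: n₁ = 22, giving n₂ = 2 × 22 = 44.

n₁ = 22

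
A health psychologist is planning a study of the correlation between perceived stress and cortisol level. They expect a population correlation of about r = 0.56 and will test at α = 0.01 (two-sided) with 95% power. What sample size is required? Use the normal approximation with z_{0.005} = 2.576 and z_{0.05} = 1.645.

n = 48

Fisher's z: C = ½·ln((1+r)/(1−r)) = ½·ln(3.5455) = 0.6328.
n = ((z_{α/2} + z_β)/C)² + 3.
(2.576 + 1.645) / 0.6328 = 4.221 / 0.6328 = 6.670.
n = 6.670² + 3 = 44.49 + 3 = 47.5.
Round up.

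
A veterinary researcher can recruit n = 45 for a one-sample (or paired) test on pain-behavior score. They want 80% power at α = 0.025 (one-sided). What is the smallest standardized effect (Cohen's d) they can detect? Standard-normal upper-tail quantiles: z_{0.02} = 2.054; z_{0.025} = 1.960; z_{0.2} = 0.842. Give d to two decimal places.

For a single sample (or paired design) of n = 45: d_min = (z_{α} + z_β)/√n.
z-sum = 1.960 + 0.842 = 2.802.
d_min = 2.802 / √45 = 2.802 / 6.708 = 0.418.

d_min ≈ 0.42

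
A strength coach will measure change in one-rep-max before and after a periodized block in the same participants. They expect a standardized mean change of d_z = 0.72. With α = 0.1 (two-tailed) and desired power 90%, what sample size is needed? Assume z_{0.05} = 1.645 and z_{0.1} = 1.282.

n = 17 pairs

For a paired (one-sample on differences) test: n = ((z_{α/2} + z_β) / d)².
z_{α/2} + z_β = 1.645 + 1.282 = 2.927.
n = (2.927 / 0.72)² = 4.065² = 16.53.
Round up.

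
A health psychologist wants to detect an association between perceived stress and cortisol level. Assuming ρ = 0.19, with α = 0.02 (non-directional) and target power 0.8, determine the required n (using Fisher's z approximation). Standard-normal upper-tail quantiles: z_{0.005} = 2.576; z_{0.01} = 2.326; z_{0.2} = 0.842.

n = 275

Fisher's z: C = ½·ln((1+r)/(1−r)) = ½·ln(1.4691) = 0.1923.
n = ((z_{α/2} + z_β)/C)² + 3.
(2.326 + 0.842) / 0.1923 = 3.168 / 0.1923 = 16.474.
n = 16.474² + 3 = 271.40 + 3 = 274.4.
Round up.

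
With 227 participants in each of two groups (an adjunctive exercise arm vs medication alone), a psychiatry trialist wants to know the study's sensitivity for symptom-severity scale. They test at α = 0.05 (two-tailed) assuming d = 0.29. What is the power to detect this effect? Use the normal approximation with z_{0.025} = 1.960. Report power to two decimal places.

power ≈ 0.87

For two equal groups, power = Φ(d·√(n/2) − z_{α/2}).
d·√(n/2) = 0.29 × √(227/2) = 0.29 × 10.654 = 3.090.
z_β = 3.090 − 1.960 = 1.130.
Power = Φ(1.130) = 0.871.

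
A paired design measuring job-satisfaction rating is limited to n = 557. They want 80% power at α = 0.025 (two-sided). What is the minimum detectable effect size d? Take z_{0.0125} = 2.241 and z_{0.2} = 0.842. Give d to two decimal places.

For a single sample (or paired design) of n = 557: d_min = (z_{α/2} + z_β)/√n.
z-sum = 2.241 + 0.842 = 3.083.
d_min = 3.083 / √557 = 3.083 / 23.601 = 0.131.

d_min ≈ 0.13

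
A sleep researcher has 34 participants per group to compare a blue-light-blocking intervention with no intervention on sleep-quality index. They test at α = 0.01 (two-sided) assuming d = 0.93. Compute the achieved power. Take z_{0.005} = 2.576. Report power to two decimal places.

For two equal groups, power = Φ(d·√(n/2) − z_{α/2}).
d·√(n/2) = 0.93 × √(34/2) = 0.93 × 4.123 = 3.834.
z_β = 3.834 − 2.576 = 1.258.
Power = Φ(1.258) = 0.896.

power ≈ 0.90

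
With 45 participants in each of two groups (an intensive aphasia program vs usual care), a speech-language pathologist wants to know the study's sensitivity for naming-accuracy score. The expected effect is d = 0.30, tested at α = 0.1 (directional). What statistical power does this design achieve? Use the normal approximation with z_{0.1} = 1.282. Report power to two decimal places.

For two equal groups, power = Φ(d·√(n/2) − z_{α}).
d·√(n/2) = 0.30 × √(45/2) = 0.30 × 4.743 = 1.423.
z_β = 1.423 − 1.282 = 0.141.
Power = Φ(0.141) = 0.556.

power ≈ 0.56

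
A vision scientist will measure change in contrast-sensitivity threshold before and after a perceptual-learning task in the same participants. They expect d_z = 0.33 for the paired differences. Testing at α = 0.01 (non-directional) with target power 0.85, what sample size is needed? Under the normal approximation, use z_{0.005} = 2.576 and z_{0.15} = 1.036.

n = 120 pairs

For a paired (one-sample on differences) test: n = ((z_{α/2} + z_β) / d)².
z_{α/2} + z_β = 2.576 + 1.036 = 3.612.
n = (3.612 / 0.33)² = 10.945² = 119.80.
Round up.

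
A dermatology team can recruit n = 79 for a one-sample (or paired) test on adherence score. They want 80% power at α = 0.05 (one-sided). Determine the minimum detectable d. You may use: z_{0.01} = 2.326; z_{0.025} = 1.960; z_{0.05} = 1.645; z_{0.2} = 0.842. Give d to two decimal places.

For a single sample (or paired design) of n = 79: d_min = (z_{α} + z_β)/√n.
z-sum = 1.645 + 0.842 = 2.487.
d_min = 2.487 / √79 = 2.487 / 8.888 = 0.280.

d_min ≈ 0.28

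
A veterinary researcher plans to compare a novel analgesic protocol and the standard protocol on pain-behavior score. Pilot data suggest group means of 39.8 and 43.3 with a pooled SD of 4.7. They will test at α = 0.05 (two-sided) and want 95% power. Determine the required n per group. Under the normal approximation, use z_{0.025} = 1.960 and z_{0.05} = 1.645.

n = 47 per group

Cohen's d = |M₁ − M₂| / SD_pooled = |39.8 − 43.3| / 4.7 = 3.5 / 4.7 = 0.745.
For two independent groups with equal n: n = 2·((z_{α/2} + z_β) / d)².
z_{α/2} + z_β = 1.960 + 1.645 = 3.605.
n = 2 × (3.605 / 0.745)² = 2 × 4.839² = 2 × 23.42 = 46.8.
Round up to the next whole participant.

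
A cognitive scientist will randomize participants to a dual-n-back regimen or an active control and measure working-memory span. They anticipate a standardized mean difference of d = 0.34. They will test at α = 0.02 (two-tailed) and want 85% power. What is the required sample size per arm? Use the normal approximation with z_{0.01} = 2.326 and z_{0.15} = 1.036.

n = 196 per group

For two independent groups with equal n: n = 2·((z_{α/2} + z_β) / d)².
z_{α/2} + z_β = 2.326 + 1.036 = 3.362.
n = 2 × (3.362 / 0.34)² = 2 × 9.888² = 2 × 97.78 = 195.6.
Round up to the next whole participant.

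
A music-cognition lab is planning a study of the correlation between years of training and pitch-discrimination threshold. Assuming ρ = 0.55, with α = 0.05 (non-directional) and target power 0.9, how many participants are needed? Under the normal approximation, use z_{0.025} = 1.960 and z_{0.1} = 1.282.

Fisher's z: C = ½·ln((1+r)/(1−r)) = ½·ln(3.4444) = 0.6184.
n = ((z_{α/2} + z_β)/C)² + 3.
(1.960 + 1.282) / 0.6184 = 3.242 / 0.6184 = 5.243.
n = 5.243² + 3 = 27.48 + 3 = 30.5.
Round up.

n = 31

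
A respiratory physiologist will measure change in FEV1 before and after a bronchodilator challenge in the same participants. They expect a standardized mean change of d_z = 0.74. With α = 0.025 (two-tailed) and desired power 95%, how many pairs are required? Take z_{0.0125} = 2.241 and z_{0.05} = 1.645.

n = 28 pairs

For a paired (one-sample on differences) test: n = ((z_{α/2} + z_β) / d)².
z_{α/2} + z_β = 2.241 + 1.645 = 3.886.
n = (3.886 / 0.74)² = 5.251² = 27.58.
Round up.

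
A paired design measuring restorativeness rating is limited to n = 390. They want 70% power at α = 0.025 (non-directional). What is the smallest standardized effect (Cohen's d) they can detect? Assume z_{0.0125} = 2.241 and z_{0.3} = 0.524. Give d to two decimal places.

For a single sample (or paired design) of n = 390: d_min = (z_{α/2} + z_β)/√n.
z-sum = 2.241 + 0.524 = 2.765.
d_min = 2.765 / √390 = 2.765 / 19.748 = 0.140.

d_min ≈ 0.14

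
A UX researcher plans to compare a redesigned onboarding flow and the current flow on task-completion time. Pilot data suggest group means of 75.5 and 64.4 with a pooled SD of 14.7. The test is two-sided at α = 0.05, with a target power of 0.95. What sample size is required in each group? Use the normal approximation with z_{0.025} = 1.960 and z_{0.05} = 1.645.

n = 46 per group

Cohen's d = |M₁ − M₂| / SD_pooled = |75.5 − 64.4| / 14.7 = 11.1 / 14.7 = 0.755.
For two independent groups with equal n: n = 2·((z_{α/2} + z_β) / d)².
z_{α/2} + z_β = 1.960 + 1.645 = 3.605.
n = 2 × (3.605 / 0.755)² = 2 × 4.775² = 2 × 22.80 = 45.6.
Round up to the next whole participant.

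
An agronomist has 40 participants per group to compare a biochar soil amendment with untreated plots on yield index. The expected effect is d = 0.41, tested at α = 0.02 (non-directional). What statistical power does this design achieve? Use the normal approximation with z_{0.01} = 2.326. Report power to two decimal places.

power ≈ 0.31

For two equal groups, power = Φ(d·√(n/2) − z_{α/2}).
d·√(n/2) = 0.41 × √(40/2) = 0.41 × 4.472 = 1.834.
z_β = 1.834 − 2.326 = -0.492.
Power = Φ(-0.492) = 0.311.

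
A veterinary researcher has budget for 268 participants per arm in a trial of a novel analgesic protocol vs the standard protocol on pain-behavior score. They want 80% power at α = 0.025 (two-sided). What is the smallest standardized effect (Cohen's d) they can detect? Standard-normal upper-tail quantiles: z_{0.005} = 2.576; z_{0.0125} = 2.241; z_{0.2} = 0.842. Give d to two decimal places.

For two independent groups of n = 268 each: d_min = (z_{α/2} + z_β)·√(2/n).
z-sum = 2.241 + 0.842 = 3.083.
d_min = 3.083 × √(2/268) = 3.083 × 0.0864 = 0.266.

d_min ≈ 0.27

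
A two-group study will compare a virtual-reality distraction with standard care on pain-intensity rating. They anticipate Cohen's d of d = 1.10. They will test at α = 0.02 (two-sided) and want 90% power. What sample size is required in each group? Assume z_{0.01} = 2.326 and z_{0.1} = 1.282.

For two independent groups with equal n: n = 2·((z_{α/2} + z_β) / d)².
z_{α/2} + z_β = 2.326 + 1.282 = 3.608.
n = 2 × (3.608 / 1.10)² = 2 × 3.280² = 2 × 10.76 = 21.5.
Round up to the next whole participant.

n = 22 per group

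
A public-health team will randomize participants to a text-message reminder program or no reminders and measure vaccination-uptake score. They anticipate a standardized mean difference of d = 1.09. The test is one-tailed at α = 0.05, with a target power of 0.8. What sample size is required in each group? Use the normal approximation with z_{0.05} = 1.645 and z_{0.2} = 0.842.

n = 11 per group

For two independent groups with equal n: n = 2·((z_{α} + z_β) / d)².
z_{α} + z_β = 1.645 + 0.842 = 2.487.
n = 2 × (2.487 / 1.09)² = 2 × 2.282² = 2 × 5.21 = 10.4.
Round up to the next whole participant.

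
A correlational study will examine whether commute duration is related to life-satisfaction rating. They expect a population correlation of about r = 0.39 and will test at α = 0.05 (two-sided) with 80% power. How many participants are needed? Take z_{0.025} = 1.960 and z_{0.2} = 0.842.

Fisher's z: C = ½·ln((1+r)/(1−r)) = ½·ln(2.2787) = 0.4118.
n = ((z_{α/2} + z_β)/C)² + 3.
(1.960 + 0.842) / 0.4118 = 2.802 / 0.4118 = 6.804.
n = 6.804² + 3 = 46.30 + 3 = 49.3.
Round up.

n = 50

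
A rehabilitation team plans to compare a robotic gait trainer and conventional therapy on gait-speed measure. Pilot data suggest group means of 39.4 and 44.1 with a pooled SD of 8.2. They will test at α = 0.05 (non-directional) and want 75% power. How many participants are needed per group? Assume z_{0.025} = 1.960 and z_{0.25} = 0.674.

Cohen's d = |M₁ − M₂| / SD_pooled = |39.4 − 44.1| / 8.2 = 4.7 / 8.2 = 0.573.
For two independent groups with equal n: n = 2·((z_{α/2} + z_β) / d)².
z_{α/2} + z_β = 1.960 + 0.674 = 2.634.
n = 2 × (2.634 / 0.573)² = 2 × 4.597² = 2 × 21.13 = 42.3.
Round up to the next whole participant.

n = 43 per group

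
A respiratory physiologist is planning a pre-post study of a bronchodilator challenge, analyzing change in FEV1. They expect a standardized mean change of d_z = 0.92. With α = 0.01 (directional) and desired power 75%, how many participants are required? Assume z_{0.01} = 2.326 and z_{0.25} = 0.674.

For a paired (one-sample on differences) test: n = ((z_{α} + z_β) / d)².
z_{α} + z_β = 2.326 + 0.674 = 3.000.
n = (3.000 / 0.92)² = 3.261² = 10.63.
Round up.

n = 11 pairs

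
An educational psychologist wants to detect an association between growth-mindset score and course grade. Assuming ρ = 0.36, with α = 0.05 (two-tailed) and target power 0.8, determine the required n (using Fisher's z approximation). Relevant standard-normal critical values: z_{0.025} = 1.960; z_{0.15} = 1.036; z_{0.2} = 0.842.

n = 59

Fisher's z: C = ½·ln((1+r)/(1−r)) = ½·ln(2.1250) = 0.3769.
n = ((z_{α/2} + z_β)/C)² + 3.
(1.960 + 0.842) / 0.3769 = 2.802 / 0.3769 = 7.434.
n = 7.434² + 3 = 55.27 + 3 = 58.3.
Round up.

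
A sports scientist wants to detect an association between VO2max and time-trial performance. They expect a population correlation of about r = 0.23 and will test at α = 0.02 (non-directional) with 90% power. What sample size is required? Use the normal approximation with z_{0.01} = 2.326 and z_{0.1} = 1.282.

Fisher's z: C = ½·ln((1+r)/(1−r)) = ½·ln(1.5974) = 0.2342.
n = ((z_{α/2} + z_β)/C)² + 3.
(2.326 + 1.282) / 0.2342 = 3.608 / 0.2342 = 15.406.
n = 15.406² + 3 = 237.33 + 3 = 240.3.
Round up.

n = 241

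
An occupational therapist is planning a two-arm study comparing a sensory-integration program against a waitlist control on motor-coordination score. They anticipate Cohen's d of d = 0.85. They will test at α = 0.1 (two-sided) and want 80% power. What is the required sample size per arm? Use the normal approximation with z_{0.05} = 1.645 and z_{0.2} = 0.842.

For two independent groups with equal n: n = 2·((z_{α/2} + z_β) / d)².
z_{α/2} + z_β = 1.645 + 0.842 = 2.487.
n = 2 × (2.487 / 0.85)² = 2 × 2.926² = 2 × 8.56 = 17.1.
Round up to the next whole participant.

n = 18 per group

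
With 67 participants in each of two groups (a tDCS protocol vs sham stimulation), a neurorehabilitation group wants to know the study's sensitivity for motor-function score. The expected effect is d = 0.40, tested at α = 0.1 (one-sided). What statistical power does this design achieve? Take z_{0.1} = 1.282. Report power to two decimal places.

power ≈ 0.85

For two equal groups, power = Φ(d·√(n/2) − z_{α}).
d·√(n/2) = 0.40 × √(67/2) = 0.40 × 5.788 = 2.315.
z_β = 2.315 − 1.282 = 1.033.
Power = Φ(1.033) = 0.849.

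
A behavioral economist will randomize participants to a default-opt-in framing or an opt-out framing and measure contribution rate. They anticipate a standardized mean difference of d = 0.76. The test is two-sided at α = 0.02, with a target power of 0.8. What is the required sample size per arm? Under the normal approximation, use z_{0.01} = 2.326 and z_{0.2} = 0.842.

For two independent groups with equal n: n = 2·((z_{α/2} + z_β) / d)².
z_{α/2} + z_β = 2.326 + 0.842 = 3.168.
n = 2 × (3.168 / 0.76)² = 2 × 4.168² = 2 × 17.38 = 34.8.
Round up to the next whole participant.

n = 35 per group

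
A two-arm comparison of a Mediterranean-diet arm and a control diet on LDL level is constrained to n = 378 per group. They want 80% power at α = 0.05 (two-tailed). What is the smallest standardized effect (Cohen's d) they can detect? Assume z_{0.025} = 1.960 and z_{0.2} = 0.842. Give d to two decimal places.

For two independent groups of n = 378 each: d_min = (z_{α/2} + z_β)·√(2/n).
z-sum = 1.960 + 0.842 = 2.802.
d_min = 2.802 × √(2/378) = 2.802 × 0.0727 = 0.204.

d_min ≈ 0.20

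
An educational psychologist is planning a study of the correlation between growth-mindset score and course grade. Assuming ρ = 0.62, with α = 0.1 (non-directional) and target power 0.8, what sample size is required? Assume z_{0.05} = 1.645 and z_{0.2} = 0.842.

n = 15

Fisher's z: C = ½·ln((1+r)/(1−r)) = ½·ln(4.2632) = 0.7250.
n = ((z_{α/2} + z_β)/C)² + 3.
(1.645 + 0.842) / 0.7250 = 2.487 / 0.7250 = 3.430.
n = 3.430² + 3 = 11.77 + 3 = 14.8.
Round up.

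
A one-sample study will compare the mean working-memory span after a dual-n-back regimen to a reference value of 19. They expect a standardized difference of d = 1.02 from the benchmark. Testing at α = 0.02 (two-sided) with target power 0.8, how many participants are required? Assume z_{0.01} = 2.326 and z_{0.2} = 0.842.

For a one-sample test: n = ((z_{α/2} + z_β) / d)².
z_{α/2} + z_β = 2.326 + 0.842 = 3.168.
n = (3.168 / 1.02)² = 3.106² = 9.65.
Round up.

n = 10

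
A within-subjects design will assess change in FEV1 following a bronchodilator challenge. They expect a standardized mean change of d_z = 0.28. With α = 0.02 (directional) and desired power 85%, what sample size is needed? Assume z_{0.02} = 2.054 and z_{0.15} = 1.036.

For a paired (one-sample on differences) test: n = ((z_{α} + z_β) / d)².
z_{α} + z_β = 2.054 + 1.036 = 3.090.
n = (3.090 / 0.28)² = 11.036² = 121.79.
Round up.

n = 122 pairs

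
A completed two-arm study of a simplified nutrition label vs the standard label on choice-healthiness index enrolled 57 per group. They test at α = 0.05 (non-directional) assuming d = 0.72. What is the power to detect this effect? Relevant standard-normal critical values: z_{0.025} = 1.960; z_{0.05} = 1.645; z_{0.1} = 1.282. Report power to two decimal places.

For two equal groups, power = Φ(d·√(n/2) − z_{α/2}).
d·√(n/2) = 0.72 × √(57/2) = 0.72 × 5.339 = 3.844.
z_β = 3.844 − 1.960 = 1.884.
Power = Φ(1.884) = 0.970.

power ≈ 0.97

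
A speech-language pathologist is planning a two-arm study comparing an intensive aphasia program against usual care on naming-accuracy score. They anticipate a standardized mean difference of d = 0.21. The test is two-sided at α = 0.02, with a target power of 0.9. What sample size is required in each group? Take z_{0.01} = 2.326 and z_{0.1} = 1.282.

For two independent groups with equal n: n = 2·((z_{α/2} + z_β) / d)².
z_{α/2} + z_β = 2.326 + 1.282 = 3.608.
n = 2 × (3.608 / 0.21)² = 2 × 17.181² = 2 × 295.19 = 590.4.
Round up to the next whole participant.

n = 591 per group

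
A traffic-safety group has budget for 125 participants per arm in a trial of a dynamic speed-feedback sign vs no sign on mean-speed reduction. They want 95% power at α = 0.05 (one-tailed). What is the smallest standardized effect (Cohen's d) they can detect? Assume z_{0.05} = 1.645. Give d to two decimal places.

d_min ≈ 0.42

For two independent groups of n = 125 each: d_min = (z_{α} + z_β)·√(2/n).
z-sum = 1.645 + 1.645 = 3.290.
d_min = 3.290 × √(2/125) = 3.290 × 0.1265 = 0.416.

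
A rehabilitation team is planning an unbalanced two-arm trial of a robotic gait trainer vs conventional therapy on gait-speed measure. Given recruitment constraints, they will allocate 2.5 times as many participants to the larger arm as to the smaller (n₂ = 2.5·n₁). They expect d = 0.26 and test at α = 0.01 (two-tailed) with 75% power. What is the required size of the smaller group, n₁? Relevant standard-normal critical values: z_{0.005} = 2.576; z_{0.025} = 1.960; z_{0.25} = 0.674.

n₁ = 219

With allocation ratio k = n₂/n₁ = 2.5, Var(x̄₁−x̄₂) = σ²(1/n₁ + 1/(k·n₁)) = σ²·(k+1)/(k·n₁).
So n₁ = (1 + 1/k)·((z_{α/2} + z_β)/d)² = 1.400 × (3.250/0.26)².
n₁ = 1.400 × 156.25 = 218.8.
Round up: n₁ = 219, giving n₂ = ⌈2.5 × 219⌉ = ⌈547.5⌉ = 548.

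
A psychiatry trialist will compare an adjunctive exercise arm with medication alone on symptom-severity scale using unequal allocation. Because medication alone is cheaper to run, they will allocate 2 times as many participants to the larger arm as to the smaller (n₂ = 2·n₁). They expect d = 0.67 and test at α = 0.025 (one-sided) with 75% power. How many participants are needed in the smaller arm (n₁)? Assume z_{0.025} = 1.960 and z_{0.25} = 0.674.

With allocation ratio k = n₂/n₁ = 2, Var(x̄₁−x̄₂) = σ²(1/n₁ + 1/(k·n₁)) = σ²·(k+1)/(k·n₁).
So n₁ = (1 + 1/k)·((z_{α} + z_β)/d)² = 1.500 × (2.634/0.67)².
n₁ = 1.500 × 15.46 = 23.2.
Round up: n₁ = 24, giving n₂ = 2 × 24 = 48.

n₁ = 24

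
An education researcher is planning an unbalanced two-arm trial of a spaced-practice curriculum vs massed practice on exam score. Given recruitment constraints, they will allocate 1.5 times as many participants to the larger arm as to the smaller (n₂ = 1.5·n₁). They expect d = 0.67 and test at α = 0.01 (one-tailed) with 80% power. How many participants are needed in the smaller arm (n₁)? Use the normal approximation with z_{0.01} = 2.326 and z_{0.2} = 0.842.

n₁ = 38

With allocation ratio k = n₂/n₁ = 1.5, Var(x̄₁−x̄₂) = σ²(1/n₁ + 1/(k·n₁)) = σ²·(k+1)/(k·n₁).
So n₁ = (1 + 1/k)·((z_{α} + z_β)/d)² = 1.667 × (3.168/0.67)².
n₁ = 1.667 × 22.36 = 37.3.
Round up: n₁ = 38, giving n₂ = 1.5 × 38 = 57.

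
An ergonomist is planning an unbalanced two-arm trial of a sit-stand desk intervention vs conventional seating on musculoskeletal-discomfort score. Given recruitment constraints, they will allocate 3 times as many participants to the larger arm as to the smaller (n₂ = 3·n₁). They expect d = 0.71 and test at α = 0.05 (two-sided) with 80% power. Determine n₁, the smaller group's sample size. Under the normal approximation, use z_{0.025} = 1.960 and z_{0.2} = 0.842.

n₁ = 21

With allocation ratio k = n₂/n₁ = 3, Var(x̄₁−x̄₂) = σ²(1/n₁ + 1/(k·n₁)) = σ²·(k+1)/(k·n₁).
So n₁ = (1 + 1/k)·((z_{α/2} + z_β)/d)² = 1.333 × (2.802/0.71)².
n₁ = 1.333 × 15.57 = 20.8.
Round up: n₁ = 21, giving n₂ = 3 × 21 = 63.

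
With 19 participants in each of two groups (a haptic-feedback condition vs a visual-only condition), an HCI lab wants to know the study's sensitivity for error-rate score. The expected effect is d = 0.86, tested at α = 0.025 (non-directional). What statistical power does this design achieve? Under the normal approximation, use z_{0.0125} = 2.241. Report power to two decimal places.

power ≈ 0.66

For two equal groups, power = Φ(d·√(n/2) − z_{α/2}).
d·√(n/2) = 0.86 × √(19/2) = 0.86 × 3.082 = 2.651.
z_β = 2.651 − 2.241 = 0.410.
Power = Φ(0.410) = 0.659.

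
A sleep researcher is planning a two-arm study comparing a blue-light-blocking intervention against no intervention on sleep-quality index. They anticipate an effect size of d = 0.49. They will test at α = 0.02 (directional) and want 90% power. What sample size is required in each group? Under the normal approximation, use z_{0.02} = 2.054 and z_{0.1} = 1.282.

n = 93 per group

For two independent groups with equal n: n = 2·((z_{α} + z_β) / d)².
z_{α} + z_β = 2.054 + 1.282 = 3.336.
n = 2 × (3.336 / 0.49)² = 2 × 6.808² = 2 × 46.35 = 92.7.
Round up to the next whole participant.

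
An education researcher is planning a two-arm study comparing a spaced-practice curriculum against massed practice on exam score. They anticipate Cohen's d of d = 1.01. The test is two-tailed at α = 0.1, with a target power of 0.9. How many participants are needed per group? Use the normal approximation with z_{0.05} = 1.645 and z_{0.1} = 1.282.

n = 17 per group

For two independent groups with equal n: n = 2·((z_{α/2} + z_β) / d)².
z_{α/2} + z_β = 1.645 + 1.282 = 2.927.
n = 2 × (2.927 / 1.01)² = 2 × 2.898² = 2 × 8.40 = 16.8.
Round up to the next whole participant.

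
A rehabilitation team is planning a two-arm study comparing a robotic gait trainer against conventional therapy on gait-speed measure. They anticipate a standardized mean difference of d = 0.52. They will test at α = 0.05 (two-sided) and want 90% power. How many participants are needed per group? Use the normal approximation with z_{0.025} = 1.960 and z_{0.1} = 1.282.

n = 78 per group

For two independent groups with equal n: n = 2·((z_{α/2} + z_β) / d)².
z_{α/2} + z_β = 1.960 + 1.282 = 3.242.
n = 2 × (3.242 / 0.52)² = 2 × 6.235² = 2 × 38.87 = 77.7.
Round up to the next whole participant.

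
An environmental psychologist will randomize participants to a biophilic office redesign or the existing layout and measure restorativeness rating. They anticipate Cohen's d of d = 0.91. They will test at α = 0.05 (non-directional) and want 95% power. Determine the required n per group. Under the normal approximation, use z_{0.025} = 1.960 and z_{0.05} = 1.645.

For two independent groups with equal n: n = 2·((z_{α/2} + z_β) / d)².
z_{α/2} + z_β = 1.960 + 1.645 = 3.605.
n = 2 × (3.605 / 0.91)² = 2 × 3.962² = 2 × 15.69 = 31.4.
Round up to the next whole participant.

n = 32 per group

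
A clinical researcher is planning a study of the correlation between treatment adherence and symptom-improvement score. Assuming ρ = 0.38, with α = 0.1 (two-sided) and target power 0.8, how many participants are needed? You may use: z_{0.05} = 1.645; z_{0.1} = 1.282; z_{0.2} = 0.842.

Fisher's z: C = ½·ln((1+r)/(1−r)) = ½·ln(2.2258) = 0.4001.
n = ((z_{α/2} + z_β)/C)² + 3.
(1.645 + 0.842) / 0.4001 = 2.487 / 0.4001 = 6.216.
n = 6.216² + 3 = 38.64 + 3 = 41.6.
Round up.

n = 42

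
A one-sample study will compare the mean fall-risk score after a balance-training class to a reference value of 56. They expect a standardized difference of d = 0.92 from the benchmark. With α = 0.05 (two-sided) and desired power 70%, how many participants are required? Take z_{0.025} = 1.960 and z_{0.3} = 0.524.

n = 8

For a one-sample test: n = ((z_{α/2} + z_β) / d)².
z_{α/2} + z_β = 1.960 + 0.524 = 2.484.
n = (2.484 / 0.92)² = 2.700² = 7.29.
Round up.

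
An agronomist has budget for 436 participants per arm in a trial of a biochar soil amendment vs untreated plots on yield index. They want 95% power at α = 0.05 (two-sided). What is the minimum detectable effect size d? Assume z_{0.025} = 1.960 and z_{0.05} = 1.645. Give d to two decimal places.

For two independent groups of n = 436 each: d_min = (z_{α/2} + z_β)·√(2/n).
z-sum = 1.960 + 1.645 = 3.605.
d_min = 3.605 × √(2/436) = 3.605 × 0.0677 = 0.244.

d_min ≈ 0.24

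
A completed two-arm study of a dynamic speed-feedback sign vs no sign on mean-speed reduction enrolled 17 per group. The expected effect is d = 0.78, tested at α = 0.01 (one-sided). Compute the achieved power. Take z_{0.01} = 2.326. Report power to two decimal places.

For two equal groups, power = Φ(d·√(n/2) − z_{α}).
d·√(n/2) = 0.78 × √(17/2) = 0.78 × 2.915 = 2.274.
z_β = 2.274 − 2.326 = -0.052.
Power = Φ(-0.052) = 0.479.

power ≈ 0.48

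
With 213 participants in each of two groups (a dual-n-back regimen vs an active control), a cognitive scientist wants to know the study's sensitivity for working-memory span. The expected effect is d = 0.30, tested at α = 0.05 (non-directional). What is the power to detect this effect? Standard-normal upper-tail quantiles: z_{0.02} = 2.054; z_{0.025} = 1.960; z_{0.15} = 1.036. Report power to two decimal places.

power ≈ 0.87

For two equal groups, power = Φ(d·√(n/2) − z_{α/2}).
d·√(n/2) = 0.30 × √(213/2) = 0.30 × 10.320 = 3.096.
z_β = 3.096 − 1.960 = 1.136.
Power = Φ(1.136) = 0.872.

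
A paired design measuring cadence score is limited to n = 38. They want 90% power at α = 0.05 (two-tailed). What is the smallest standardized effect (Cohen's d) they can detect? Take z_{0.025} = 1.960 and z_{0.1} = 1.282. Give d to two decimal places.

For a single sample (or paired design) of n = 38: d_min = (z_{α/2} + z_β)/√n.
z-sum = 1.960 + 1.282 = 3.242.
d_min = 3.242 / √38 = 3.242 / 6.164 = 0.526.

d_min ≈ 0.53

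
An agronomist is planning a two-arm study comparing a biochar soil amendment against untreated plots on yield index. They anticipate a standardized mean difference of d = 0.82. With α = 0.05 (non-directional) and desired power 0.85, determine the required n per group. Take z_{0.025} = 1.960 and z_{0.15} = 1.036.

For two independent groups with equal n: n = 2·((z_{α/2} + z_β) / d)².
z_{α/2} + z_β = 1.960 + 1.036 = 2.996.
n = 2 × (2.996 / 0.82)² = 2 × 3.654² = 2 × 13.35 = 26.7.
Round up to the next whole participant.

n = 27 per group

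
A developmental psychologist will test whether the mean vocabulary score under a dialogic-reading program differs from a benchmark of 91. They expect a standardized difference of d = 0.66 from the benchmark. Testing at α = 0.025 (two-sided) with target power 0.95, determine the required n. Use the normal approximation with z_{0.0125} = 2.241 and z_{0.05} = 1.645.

n = 35

For a one-sample test: n = ((z_{α/2} + z_β) / d)².
z_{α/2} + z_β = 2.241 + 1.645 = 3.886.
n = (3.886 / 0.66)² = 5.888² = 34.67.
Round up.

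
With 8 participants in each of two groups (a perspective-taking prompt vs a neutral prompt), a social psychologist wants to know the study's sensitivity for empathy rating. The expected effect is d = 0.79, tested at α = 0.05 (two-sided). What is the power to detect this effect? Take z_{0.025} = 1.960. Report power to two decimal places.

power ≈ 0.35

For two equal groups, power = Φ(d·√(n/2) − z_{α/2}).
d·√(n/2) = 0.79 × √(8/2) = 0.79 × 2.000 = 1.580.
z_β = 1.580 − 1.960 = -0.380.
Power = Φ(-0.380) = 0.352.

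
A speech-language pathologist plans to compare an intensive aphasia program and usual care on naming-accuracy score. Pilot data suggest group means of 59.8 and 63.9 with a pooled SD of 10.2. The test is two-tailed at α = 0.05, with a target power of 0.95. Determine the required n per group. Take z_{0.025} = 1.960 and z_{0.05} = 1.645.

n = 161 per group

Cohen's d = |M₁ − M₂| / SD_pooled = |59.8 − 63.9| / 10.2 = 4.1 / 10.2 = 0.402.
For two independent groups with equal n: n = 2·((z_{α/2} + z_β) / d)².
z_{α/2} + z_β = 1.960 + 1.645 = 3.605.
n = 2 × (3.605 / 0.402)² = 2 × 8.968² = 2 × 80.42 = 160.8.
Round up to the next whole participant.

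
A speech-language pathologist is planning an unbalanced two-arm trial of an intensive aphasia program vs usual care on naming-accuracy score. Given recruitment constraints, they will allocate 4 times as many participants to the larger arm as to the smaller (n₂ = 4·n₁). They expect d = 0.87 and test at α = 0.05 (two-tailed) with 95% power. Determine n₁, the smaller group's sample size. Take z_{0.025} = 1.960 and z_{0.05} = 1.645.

With allocation ratio k = n₂/n₁ = 4, Var(x̄₁−x̄₂) = σ²(1/n₁ + 1/(k·n₁)) = σ²·(k+1)/(k·n₁).
So n₁ = (1 + 1/k)·((z_{α/2} + z_β)/d)² = 1.250 × (3.605/0.87)².
n₁ = 1.250 × 17.17 = 21.5.
Round up: n₁ = 22, giving n₂ = 4 × 22 = 88.

n₁ = 22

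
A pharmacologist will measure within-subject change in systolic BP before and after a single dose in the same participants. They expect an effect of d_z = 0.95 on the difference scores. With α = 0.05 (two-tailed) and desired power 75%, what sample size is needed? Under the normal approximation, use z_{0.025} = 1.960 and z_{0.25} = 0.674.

n = 8 pairs

For a paired (one-sample on differences) test: n = ((z_{α/2} + z_β) / d)².
z_{α/2} + z_β = 1.960 + 0.674 = 2.634.
n = (2.634 / 0.95)² = 2.773² = 7.69.
Round up.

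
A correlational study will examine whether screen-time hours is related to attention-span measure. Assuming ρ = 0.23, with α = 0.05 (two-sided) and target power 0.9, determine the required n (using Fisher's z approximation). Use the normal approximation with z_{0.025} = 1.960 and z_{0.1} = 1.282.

n = 195

Fisher's z: C = ½·ln((1+r)/(1−r)) = ½·ln(1.5974) = 0.2342.
n = ((z_{α/2} + z_β)/C)² + 3.
(1.960 + 1.282) / 0.2342 = 3.242 / 0.2342 = 13.843.
n = 13.843² + 3 = 191.63 + 3 = 194.6.
Round up.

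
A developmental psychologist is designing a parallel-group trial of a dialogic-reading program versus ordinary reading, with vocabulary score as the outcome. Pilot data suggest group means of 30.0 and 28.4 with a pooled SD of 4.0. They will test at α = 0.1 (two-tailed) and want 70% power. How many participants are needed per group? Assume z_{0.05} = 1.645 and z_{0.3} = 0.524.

Cohen's d = |M₁ − M₂| / SD_pooled = |30.0 − 28.4| / 4.0 = 1.6 / 4.0 = 0.400.
For two independent groups with equal n: n = 2·((z_{α/2} + z_β) / d)².
z_{α/2} + z_β = 1.645 + 0.524 = 2.169.
n = 2 × (2.169 / 0.400)² = 2 × 5.422² = 2 × 29.40 = 58.8.
Round up to the next whole participant.

n = 59 per group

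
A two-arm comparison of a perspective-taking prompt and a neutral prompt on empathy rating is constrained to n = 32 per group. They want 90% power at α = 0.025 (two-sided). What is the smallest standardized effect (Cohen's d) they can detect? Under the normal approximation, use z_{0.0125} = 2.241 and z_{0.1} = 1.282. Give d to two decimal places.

d_min ≈ 0.88

For two independent groups of n = 32 each: d_min = (z_{α/2} + z_β)·√(2/n).
z-sum = 2.241 + 1.282 = 3.523.
d_min = 3.523 × √(2/32) = 3.523 × 0.2500 = 0.881.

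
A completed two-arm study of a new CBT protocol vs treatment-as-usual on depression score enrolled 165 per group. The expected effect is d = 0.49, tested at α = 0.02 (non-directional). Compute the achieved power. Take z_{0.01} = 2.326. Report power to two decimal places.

power ≈ 0.98

For two equal groups, power = Φ(d·√(n/2) − z_{α/2}).
d·√(n/2) = 0.49 × √(165/2) = 0.49 × 9.083 = 4.451.
z_β = 4.451 − 2.326 = 2.125.
Power = Φ(2.125) = 0.983.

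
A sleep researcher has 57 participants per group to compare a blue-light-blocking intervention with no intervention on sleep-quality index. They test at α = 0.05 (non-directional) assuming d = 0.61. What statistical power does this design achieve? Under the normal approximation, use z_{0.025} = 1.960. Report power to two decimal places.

power ≈ 0.90

For two equal groups, power = Φ(d·√(n/2) − z_{α/2}).
d·√(n/2) = 0.61 × √(57/2) = 0.61 × 5.339 = 3.257.
z_β = 3.257 − 1.960 = 1.297.
Power = Φ(1.297) = 0.903.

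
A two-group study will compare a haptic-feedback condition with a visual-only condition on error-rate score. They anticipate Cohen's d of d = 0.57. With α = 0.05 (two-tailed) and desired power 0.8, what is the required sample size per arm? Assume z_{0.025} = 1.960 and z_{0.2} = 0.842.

n = 49 per group

For two independent groups with equal n: n = 2·((z_{α/2} + z_β) / d)².
z_{α/2} + z_β = 1.960 + 0.842 = 2.802.
n = 2 × (2.802 / 0.57)² = 2 × 4.916² = 2 × 24.16 = 48.3.
Round up to the next whole participant.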